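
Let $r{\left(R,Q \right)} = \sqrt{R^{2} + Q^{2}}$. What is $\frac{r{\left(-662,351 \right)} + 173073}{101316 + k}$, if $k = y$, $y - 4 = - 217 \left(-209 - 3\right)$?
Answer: $\frac{57691}{49108} + \frac{\sqrt{561445}}{147324} \approx 1.1799$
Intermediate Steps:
$y = 46008$ ($y = 4 - 217 \left(-209 - 3\right) = 4 - -46004 = 4 + 46004 = 46008$)
$r{\left(R,Q \right)} = \sqrt{Q^{2} + R^{2}}$
$k = 46008$
$\frac{r{\left(-662,351 \right)} + 173073}{101316 + k} = \frac{\sqrt{351^{2} + \left(-662\right)^{2}} + 173073}{101316 + 46008} = \frac{\sqrt{123201 + 438244} + 173073}{147324} = \left(\sqrt{561445} + 173073\right) \frac{1}{147324} = \left(173073 + \sqrt{561445}\right) \frac{1}{147324} = \frac{57691}{49108} + \frac{\sqrt{561445}}{147324}$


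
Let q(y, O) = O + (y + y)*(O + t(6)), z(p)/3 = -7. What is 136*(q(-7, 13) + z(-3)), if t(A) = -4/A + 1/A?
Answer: -24888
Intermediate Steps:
t(A) = -3/A (t(A) = -4/A + 1/A = -3/A)
z(p) = -21 (z(p) = 3*(-7) = -21)
q(y, O) = O + 2*y*(-½ + O) (q(y, O) = O + (y + y)*(O - 3/6) = O + (2*y)*(O - 3*⅙) = O + (2*y)*(O - ½) = O + (2*y)*(-½ + O) = O + 2*y*(-½ + O))
136*(q(-7, 13) + z(-3)) = 136*((13 - 1*(-7) + 2*13*(-7)) - 21) = 136*((13 + 7 - 182) - 21) = 136*(-162 - 21) = 136*(-183) = -24888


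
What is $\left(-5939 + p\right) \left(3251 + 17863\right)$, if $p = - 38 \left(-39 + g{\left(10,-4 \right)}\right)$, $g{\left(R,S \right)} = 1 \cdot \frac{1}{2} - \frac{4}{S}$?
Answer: $-95308596$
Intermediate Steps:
$g{\left(R,S \right)} = \frac{1}{2} - \frac{4}{S}$ ($g{\left(R,S \right)} = 1 \cdot \frac{1}{2} - \frac{4}{S} = \frac{1}{2} - \frac{4}{S}$)
$p = 1425$ ($p = - 38 \left(-39 + \frac{-8 - 4}{2 \left(-4\right)}\right) = - 38 \left(-39 + \frac{1}{2} \left(- \frac{1}{4}\right) \left(-12\right)\right) = - 38 \left(-39 + \frac{3}{2}\right) = \left(-38\right) \left(- \frac{75}{2}\right) = 1425$)
$\left(-5939 + p\right) \left(3251 + 17863\right) = \left(-5939 + 1425\right) \left(3251 + 17863\right) = \left(-4514\right) 21114 = -95308596$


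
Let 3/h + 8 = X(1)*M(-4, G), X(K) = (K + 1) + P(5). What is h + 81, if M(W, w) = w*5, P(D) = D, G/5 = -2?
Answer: 28995/358 ≈ 80.992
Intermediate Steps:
G = -10 (G = 5*(-2) = -10)
X(K) = 6 + K (X(K) = (K + 1) + 5 = (1 + K) + 5 = 6 + K)
M(W, w) = 5*w
h = -3/358 (h = 3/(-8 + (6 + 1)*(5*(-10))) = 3/(-8 + 7*(-50)) = 3/(-8 - 350) = 3/(-358) = 3*(-1/358) = -3/358 ≈ -0.0083799)
h + 81 = -3/358 + 81 = 28995/358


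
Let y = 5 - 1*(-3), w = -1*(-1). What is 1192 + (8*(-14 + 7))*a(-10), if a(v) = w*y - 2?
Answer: 856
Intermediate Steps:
w = 1
y = 8 (y = 5 + 3 = 8)
a(v) = 6 (a(v) = 1*8 - 2 = 8 - 2 = 6)
1192 + (8*(-14 + 7))*a(-10) = 1192 + (8*(-14 + 7))*6 = 1192 + (8*(-7))*6 = 1192 - 56*6 = 1192 - 336 = 856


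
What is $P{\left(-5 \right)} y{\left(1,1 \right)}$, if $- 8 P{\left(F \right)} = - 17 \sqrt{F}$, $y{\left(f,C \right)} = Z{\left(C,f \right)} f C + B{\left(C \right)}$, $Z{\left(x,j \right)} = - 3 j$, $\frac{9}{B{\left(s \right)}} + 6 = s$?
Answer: $- \frac{51 i \sqrt{5}}{5} \approx - 22.808 i$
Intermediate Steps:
$B{\left(s \right)} = \frac{9}{-6 + s}$
$y{\left(f,C \right)} = \frac{9}{-6 + C} - 3 C f^{2}$ ($y{\left(f,C \right)} = - 3 f f C + \frac{9}{-6 + C} = - 3 f^{2} C + \frac{9}{-6 + C} = - 3 C f^{2} + \frac{9}{-6 + C} = \frac{9}{-6 + C} - 3 C f^{2}$)
$P{\left(F \right)} = \frac{17 \sqrt{F}}{8}$ ($P{\left(F \right)} = - \frac{\left(-17\right) \sqrt{F}}{8} = \frac{17 \sqrt{F}}{8}$)
$P{\left(-5 \right)} y{\left(1,1 \right)} = \frac{17 \sqrt{-5}}{8} \frac{3 \left(3 - 1 \cdot 1^{2} \left(-6 + 1\right)\right)}{-6 + 1} = \frac{17 i \sqrt{5}}{8} \frac{3 \left(3 - 1 \cdot 1 \left(-5\right)\right)}{-5} = \frac{17 i \sqrt{5}}{8} \cdot 3 \left(- \frac{1}{5}\right) \left(3 + 5\right) = \frac{17 i \sqrt{5}}{8} \cdot 3 \left(- \frac{1}{5}\right) 8 = \frac{17 i \sqrt{5}}{8} \left(- \frac{24}{5}\right) = - \frac{51 i \sqrt{5}}{5}$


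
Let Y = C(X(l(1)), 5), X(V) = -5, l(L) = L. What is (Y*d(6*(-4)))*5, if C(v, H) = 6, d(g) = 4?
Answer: 120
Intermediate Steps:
Y = 6
(Y*d(6*(-4)))*5 = (6*4)*5 = 24*5 = 120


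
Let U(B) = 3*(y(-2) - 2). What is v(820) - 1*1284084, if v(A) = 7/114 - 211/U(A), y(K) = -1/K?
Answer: -439140671/342 ≈ -1.2840e+6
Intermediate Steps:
U(B) = -9/2 (U(B) = 3*(-1/(-2) - 2) = 3*(-1*(-½) - 2) = 3*(½ - 2) = 3*(-3/2) = -9/2)
v(A) = 16057/342 (v(A) = 7/114 - 211/(-9/2) = 7*(1/114) - 211*(-2/9) = 7/114 + 422/9 = 16057/342)
v(820) - 1*1284084 = 16057/342 - 1*1284084 = 16057/342 - 1284084 = -439140671/342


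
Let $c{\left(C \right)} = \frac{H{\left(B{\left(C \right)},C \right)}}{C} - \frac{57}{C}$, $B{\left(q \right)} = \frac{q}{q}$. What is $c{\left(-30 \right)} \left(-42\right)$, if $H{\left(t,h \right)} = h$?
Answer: $- \frac{609}{5} \approx -121.8$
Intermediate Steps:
$B{\left(q \right)} = 1$
$c{\left(C \right)} = 1 - \frac{57}{C}$ ($c{\left(C \right)} = \frac{C}{C} - \frac{57}{C} = 1 - \frac{57}{C}$)
$c{\left(-30 \right)} \left(-42\right) = \frac{-57 - 30}{-30} \left(-42\right) = \left(- \frac{1}{30}\right) \left(-87\right) \left(-42\right) = \frac{29}{10} \left(-42\right) = - \frac{609}{5}$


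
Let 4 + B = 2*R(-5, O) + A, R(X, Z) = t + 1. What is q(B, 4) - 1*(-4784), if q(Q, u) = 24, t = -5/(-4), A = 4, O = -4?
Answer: 4808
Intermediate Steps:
t = 5/4 (t = -5*(-¼) = 5/4 ≈ 1.2500)
R(X, Z) = 9/4 (R(X, Z) = 5/4 + 1 = 9/4)
B = 9/2 (B = -4 + (2*(9/4) + 4) = -4 + (9/2 + 4) = -4 + 17/2 = 9/2 ≈ 4.5000)
q(B, 4) - 1*(-4784) = 24 - 1*(-4784) = 24 + 4784 = 4808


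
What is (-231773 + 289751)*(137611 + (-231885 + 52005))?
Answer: -2450672082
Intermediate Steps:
(-231773 + 289751)*(137611 + (-231885 + 52005)) = 57978*(137611 - 179880) = 57978*(-42269) = -2450672082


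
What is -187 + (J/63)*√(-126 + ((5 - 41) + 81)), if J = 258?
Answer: -187 + 258*I/7 ≈ -187.0 + 36.857*I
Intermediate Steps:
-187 + (J/63)*√(-126 + ((5 - 41) + 81)) = -187 + (258/63)*√(-126 + ((5 - 41) + 81)) = -187 + (258*(1/63))*√(-126 + (-36 + 81)) = -187 + 86*√(-126 + 45)/21 = -187 + 86*√(-81)/21 = -187 + 86*(9*I)/21 = -187 + 258*I/7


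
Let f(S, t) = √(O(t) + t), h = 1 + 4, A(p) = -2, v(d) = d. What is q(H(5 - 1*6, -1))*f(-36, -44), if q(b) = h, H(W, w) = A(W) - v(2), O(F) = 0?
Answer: 10*I*√11 ≈ 33.166*I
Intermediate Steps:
h = 5
f(S, t) = √t (f(S, t) = √(0 + t) = √t)
H(W, w) = -4 (H(W, w) = -2 - 1*2 = -2 - 2 = -4)
q(b) = 5
q(H(5 - 1*6, -1))*f(-36, -44) = 5*√(-44) = 5*(2*I*√11) = 10*I*√11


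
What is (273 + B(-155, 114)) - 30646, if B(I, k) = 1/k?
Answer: -3462521/114 ≈ -30373.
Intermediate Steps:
(273 + B(-155, 114)) - 30646 = (273 + 1/114) - 30646 = 31123/114 - 30646 = -3462521/114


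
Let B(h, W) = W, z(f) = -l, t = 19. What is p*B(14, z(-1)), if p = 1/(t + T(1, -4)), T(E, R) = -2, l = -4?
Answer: 4/17 ≈ 0.23529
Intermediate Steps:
z(f) = 4 (z(f) = -1*(-4) = 4)
p = 1/17 (p = 1/(19 - 2) = 1/17 ≈ 0.058824)
p*B(14, z(-1)) = (1/17)*4 = 4/17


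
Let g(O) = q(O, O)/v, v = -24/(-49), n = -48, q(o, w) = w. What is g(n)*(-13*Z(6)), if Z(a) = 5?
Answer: 6370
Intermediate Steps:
v = 24/49 (v = -24*(-1/49) = 24/49 ≈ 0.48980)
g(O) = 49*O/24 (g(O) = O/(24/49) = O*(49/24) = 49*O/24)
g(n)*(-13*Z(6)) = ((49/24)*(-48))*(-13*5) = -98*(-65) = 6370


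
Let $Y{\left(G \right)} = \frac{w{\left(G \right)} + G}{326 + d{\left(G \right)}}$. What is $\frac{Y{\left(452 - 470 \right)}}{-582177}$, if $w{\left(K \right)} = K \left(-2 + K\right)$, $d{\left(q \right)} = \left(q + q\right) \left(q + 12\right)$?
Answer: $- \frac{57}{52589989} \approx -1.0839 \cdot 10^{-6}$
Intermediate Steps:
$d{\left(q \right)} = 2 q \left(12 + q\right)$
$Y{\left(G \right)} = \frac{G + G \left(-2 + G\right)}{326 + 2 G \left(12 + G\right)}$ ($Y{\left(G \right)} = \frac{G \left(-2 + G\right) + G}{326 + 2 G \left(12 + G\right)} = \frac{G + G \left(-2 + G\right)}{326 + 2 G \left(12 + G\right)}$)
$\frac{Y{\left(452 - 470 \right)}}{-582177} = \frac{\frac{1}{2} \left(452 - 470\right) \frac{1}{163 + \left(452 - 470\right) \left(12 + \left(452 - 470\right)\right)} \left(-1 + \left(452 - 470\right)\right)}{-582177} = \frac{1}{2} \left(-18\right) \frac{1}{163 - 18 \left(12 - 18\right)} \left(-1 - 18\right) \left(- \frac{1}{582177}\right) = \frac{1}{2} \left(-18\right) \frac{1}{163 - -108} \left(-19\right) \left(- \frac{1}{582177}\right) = \frac{1}{2} \left(-18\right) \frac{1}{163 + 108} \left(-19\right) \left(- \frac{1}{582177}\right) = \frac{1}{2} \left(-18\right) \frac{1}{271} \left(-19\right) \left(- \frac{1}{582177}\right) = \frac{171}{271} \left(- \frac{1}{582177}\right) = - \frac{57}{52589989}$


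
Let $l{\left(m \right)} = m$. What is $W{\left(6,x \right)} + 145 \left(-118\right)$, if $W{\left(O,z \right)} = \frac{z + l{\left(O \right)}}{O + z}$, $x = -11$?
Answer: $-17109$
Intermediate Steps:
$W{\left(O,z \right)} = 1$ ($W{\left(O,z \right)} = \frac{z + O}{O + z} = \frac{O + z}{O + z} = 1$)
$W{\left(6,x \right)} + 145 \left(-118\right) = 1 + 145 \left(-118\right) = 1 - 17110 = -17109$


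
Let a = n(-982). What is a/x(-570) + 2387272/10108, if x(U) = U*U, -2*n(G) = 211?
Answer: 1074270923/4548600 ≈ 236.18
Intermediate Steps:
n(G) = -211/2 (n(G) = -1/2*211 = -211/2)
x(U) = U**2
a = -211/2 ≈ -105.50
a/x(-570) + 2387272/10108 = -211/(2*((-570)**2)) + 2387272/10108 = -211/2/324900 + 2387272*(1/10108) = -211/2*1/324900 + 596818/2527 = -211/649800 + 596818/2527 = 1074270923/4548600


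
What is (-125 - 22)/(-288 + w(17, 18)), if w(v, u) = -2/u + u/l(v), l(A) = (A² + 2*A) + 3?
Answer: 215649/422578 ≈ 0.51032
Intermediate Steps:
l(A) = 3 + A² + 2*A
w(v, u) = -2/u + u/(3 + v² + 2*v)
(-125 - 22)/(-288 + w(17, 18)) = (-125 - 22)/(-288 + (-2/18 + 18/(3 + 17² + 2*17))) = -147/(-288 + (-2*1/18 + 18/(3 + 289 + 34))) = -147/(-288 + (-⅑ + 18/326)) = -147/(-288 + (-⅑ + 18*(1/326))) = -147/(-288 + (-⅑ + 9/163)) = -147/(-288 - 82/1467) = -147/(-422578/1467) = -147*(-1467/422578) = 215649/422578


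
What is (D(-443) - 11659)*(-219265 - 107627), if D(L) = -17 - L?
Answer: 3671977836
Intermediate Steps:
(D(-443) - 11659)*(-219265 - 107627) = ((-17 - 1*(-443)) - 11659)*(-219265 - 107627) = ((-17 + 443) - 11659)*(-326892) = (426 - 11659)*(-326892) = -11233*(-326892) = 3671977836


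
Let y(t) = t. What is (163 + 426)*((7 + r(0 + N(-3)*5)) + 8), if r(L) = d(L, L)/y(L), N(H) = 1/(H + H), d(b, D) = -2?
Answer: 51243/5 ≈ 10249.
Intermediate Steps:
N(H) = 1/(2*H)
r(L) = -2/L
(163 + 426)*((7 + r(0 + N(-3)*5)) + 8) = (163 + 426)*((7 - 2/(0 + ((1/2)/(-3))*5)) + 8) = 589*((7 - 2/(0 + ((1/2)*(-1/3))*5)) + 8) = 589*((7 - 2/(0 - 1/6*5)) + 8) = 589*((7 - 2/(0 - 5/6)) + 8) = 589*((7 - 2/(-5/6)) + 8) = 589*((7 - 2*(-6/5)) + 8) = 589*((7 + 12/5) + 8) = 589*(47/5 + 8) = 589*(87/5) = 51243/5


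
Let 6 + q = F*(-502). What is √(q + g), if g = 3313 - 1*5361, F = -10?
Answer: √2966 ≈ 54.461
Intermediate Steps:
q = 5014 (q = -6 - 10*(-502) = -6 + 5020 = 5014)
g = -2048 (g = 3313 - 5361 = -2048)
√(q + g) = √(5014 - 2048) = √2966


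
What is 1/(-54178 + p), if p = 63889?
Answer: 1/9711 ≈ 0.00010298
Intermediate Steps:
1/(-54178 + p) = 1/(-54178 + 63889) = 1/9711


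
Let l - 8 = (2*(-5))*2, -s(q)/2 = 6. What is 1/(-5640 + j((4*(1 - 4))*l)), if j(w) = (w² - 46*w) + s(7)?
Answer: 1/8460 ≈ 0.00011820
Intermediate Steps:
s(q) = -12 (s(q) = -2*6 = -12)
l = -12 (l = 8 + (2*(-5))*2 = 8 - 10*2 = 8 - 20 = -12)
j(w) = -12 + w² - 46*w (j(w) = (w² - 46*w) - 12 = -12 + w² - 46*w)
1/(-5640 + j((4*(1 - 4))*l)) = 1/(-5640 + (-12 + ((4*(1 - 4))*(-12))² - 46*4*(1 - 4)*(-12))) = 1/(-5640 + (-12 + ((4*(-3))*(-12))² - 46*4*(-3)*(-12))) = 1/(-5640 + (-12 + (-12*(-12))² - (-552)*(-12))) = 1/(-5640 + (-12 + 144² - 46*144)) = 1/(-5640 + (-12 + 20736 - 6624)) = 1/(-5640 + 14100) = 1/8460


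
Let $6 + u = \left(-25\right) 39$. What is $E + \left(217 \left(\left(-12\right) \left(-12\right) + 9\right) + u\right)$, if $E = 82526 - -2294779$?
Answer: $2409525$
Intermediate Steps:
$u = -981$ ($u = -6 - 975 = -981$)
$E = 2377305$ ($E = 82526 + 2294779 = 2377305$)
$E + \left(217 \left(\left(-12\right) \left(-12\right) + 9\right) + u\right) = 2377305 - \left(981 - 217 \left(\left(-12\right) \left(-12\right) + 9\right)\right) = 2377305 - \left(981 - 217 \left(144 + 9\right)\right) = 2377305 + \left(217 \cdot 153 - 981\right) = 2377305 + \left(33201 - 981\right) = 2377305 + 32220 = 2409525$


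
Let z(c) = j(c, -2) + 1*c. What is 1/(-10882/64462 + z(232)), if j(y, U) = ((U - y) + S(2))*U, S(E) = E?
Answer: 32231/22427335 ≈ 0.0014371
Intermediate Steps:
j(y, U) = U*(2 + U - y) (j(y, U) = ((U - y) + 2)*U = (2 + U - y)*U = U*(2 + U - y))
z(c) = 3*c (z(c) = -2*(2 - 2 - c) + 1*c = -(-2)*c + c = 2*c + c = 3*c)
1/(-10882/64462 + z(232)) = 1/(-10882/64462 + 3*232) = 1/(-10882*1/64462 + 696) = 1/(-5441/32231 + 696) = 1/(22427335/32231) = 32231/22427335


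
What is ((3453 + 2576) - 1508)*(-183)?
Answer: -827343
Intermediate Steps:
((3453 + 2576) - 1508)*(-183) = (6029 - 1508)*(-183) = 4521*(-183) = -827343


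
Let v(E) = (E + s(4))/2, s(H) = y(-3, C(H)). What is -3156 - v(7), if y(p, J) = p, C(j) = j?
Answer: -3158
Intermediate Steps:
s(H) = -3
v(E) = -3/2 + E/2 (v(E) = (E - 3)/2 = (-3 + E)*(½) = -3/2 + E/2)
-3156 - v(7) = -3156 - (-3/2 + (½)*7) = -3156 - (-3/2 + 7/2) = -3156 - 1*2 = -3156 - 2 = -3158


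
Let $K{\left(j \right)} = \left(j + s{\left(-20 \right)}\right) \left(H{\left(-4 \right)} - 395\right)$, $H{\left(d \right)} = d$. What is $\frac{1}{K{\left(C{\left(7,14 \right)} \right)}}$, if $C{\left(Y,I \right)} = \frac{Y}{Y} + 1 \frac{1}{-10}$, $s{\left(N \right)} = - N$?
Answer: $- \frac{10}{83391} \approx -0.00011992$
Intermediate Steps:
$C{\left(Y,I \right)} = \frac{9}{10}$ ($C{\left(Y,I \right)} = 1 + 1 \left(- \frac{1}{10}\right) = 1 - \frac{1}{10} = \frac{9}{10}$)
$K{\left(j \right)} = -7980 - 399 j$ ($K{\left(j \right)} = \left(j - -20\right) \left(-4 - 395\right) = \left(j + 20\right) \left(-399\right) = \left(20 + j\right) \left(-399\right) = -7980 - 399 j$)
$\frac{1}{K{\left(C{\left(7,14 \right)} \right)}} = \frac{1}{-7980 - \frac{3591}{10}} = \frac{1}{- \frac{83391}{10}} = - \frac{10}{83391}$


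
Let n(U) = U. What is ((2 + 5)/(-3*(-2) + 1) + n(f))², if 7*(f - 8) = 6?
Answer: 4761/49 ≈ 97.163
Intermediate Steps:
f = 62/7 (f = 8 + (⅐)*6 = 8 + 6/7 = 62/7 ≈ 8.8571)
((2 + 5)/(-3*(-2) + 1) + n(f))² = ((2 + 5)/(-3*(-2) + 1) + 62/7)² = (7/(6 + 1) + 62/7)² = (7/7 + 62/7)² = (7*(⅐) + 62/7)² = (1 + 62/7)² = (69/7)² = 4761/49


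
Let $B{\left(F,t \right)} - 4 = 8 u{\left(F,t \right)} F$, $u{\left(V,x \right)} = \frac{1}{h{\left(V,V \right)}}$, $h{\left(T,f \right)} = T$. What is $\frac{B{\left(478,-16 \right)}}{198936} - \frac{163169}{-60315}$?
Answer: $\frac{901691999}{333300690} \approx 2.7053$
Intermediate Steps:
$u{\left(V,x \right)} = \frac{1}{V}$
$B{\left(F,t \right)} = 12$ ($B{\left(F,t \right)} = 4 + \frac{8}{F} F = 4 + 8 = 12$)
$\frac{B{\left(478,-16 \right)}}{198936} - \frac{163169}{-60315} = \frac{12}{198936} - \frac{163169}{-60315} = 12 \cdot \frac{1}{198936} - - \frac{163169}{60315} = \frac{1}{16578} + \frac{163169}{60315} = \frac{901691999}{333300690}$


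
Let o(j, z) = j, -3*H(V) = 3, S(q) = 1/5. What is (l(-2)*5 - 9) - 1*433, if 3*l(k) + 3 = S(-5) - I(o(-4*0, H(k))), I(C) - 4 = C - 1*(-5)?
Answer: -1385/3 ≈ -461.67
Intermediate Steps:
S(q) = 1/5
H(V) = -1 (H(V) = -1/3*3 = -1)
I(C) = 9 + C (I(C) = 4 + (C - 1*(-5)) = 4 + (C + 5) = 4 + (5 + C) = 9 + C)
l(k) = -59/15 (l(k) = -1 + (1/5 - (9 - 4*0))/3 = -1 + (1/5 - (9 + 0))/3 = -1 + (1/5 - 1*9)/3 = -1 + (1/5 - 9)/3 = -1 + (1/3)*(-44/5) = -1 - 44/15 = -59/15)
(l(-2)*5 - 9) - 1*433 = (-59/15*5 - 9) - 1*433 = (-59/3 - 9) - 433 = -86/3 - 433 = -1385/3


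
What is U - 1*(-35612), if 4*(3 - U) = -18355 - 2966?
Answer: 163781/4 ≈ 40945.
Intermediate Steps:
U = 21333/4 (U = 3 - (-18355 - 2966)/4 = 3 - 1/4*(-21321) = 3 + 21321/4 = 21333/4 ≈ 5333.3)
U - 1*(-35612) = 21333/4 - 1*(-35612) = 21333/4 + 35612 = 163781/4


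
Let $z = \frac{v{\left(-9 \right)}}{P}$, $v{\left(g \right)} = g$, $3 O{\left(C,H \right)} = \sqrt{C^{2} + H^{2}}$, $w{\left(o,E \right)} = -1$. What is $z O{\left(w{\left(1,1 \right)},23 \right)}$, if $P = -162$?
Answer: $\frac{\sqrt{530}}{54} \approx 0.42633$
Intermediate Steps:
$O{\left(C,H \right)} = \frac{\sqrt{C^{2} + H^{2}}}{3}$
$z = \frac{1}{18}$ ($z = - \frac{9}{-162} = \left(-9\right) \left(- \frac{1}{162}\right) = \frac{1}{18} \approx 0.055556$)
$z O{\left(w{\left(1,1 \right)},23 \right)} = \frac{\frac{1}{3} \sqrt{\left(-1\right)^{2} + 23^{2}}}{18} = \frac{\frac{1}{3} \sqrt{1 + 529}}{18} = \frac{\frac{1}{3} \sqrt{530}}{18} = \frac{\sqrt{530}}{54}$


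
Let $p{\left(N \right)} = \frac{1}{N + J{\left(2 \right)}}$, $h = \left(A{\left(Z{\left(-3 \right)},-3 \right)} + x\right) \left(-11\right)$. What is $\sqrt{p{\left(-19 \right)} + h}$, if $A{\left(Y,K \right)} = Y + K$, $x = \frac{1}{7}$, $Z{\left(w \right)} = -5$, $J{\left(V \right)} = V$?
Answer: $\frac{3 \sqrt{135898}}{119} \approx 9.2935$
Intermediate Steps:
$x = \frac{1}{7} \approx 0.14286$
$A{\left(Y,K \right)} = K + Y$
$h = \frac{605}{7}$ ($h = \left(\left(-3 - 5\right) + \frac{1}{7}\right) \left(-11\right) = \left(-8 + \frac{1}{7}\right) \left(-11\right) = \left(- \frac{55}{7}\right) \left(-11\right) = \frac{605}{7} \approx 86.429$)
$p{\left(N \right)} = \frac{1}{2 + N}$ ($p{\left(N \right)} = \frac{1}{N + 2} = \frac{1}{2 + N}$)
$\sqrt{p{\left(-19 \right)} + h} = \sqrt{\frac{1}{2 - 19} + \frac{605}{7}} = \sqrt{\frac{1}{-17} + \frac{605}{7}} = \sqrt{- \frac{1}{17} + \frac{605}{7}} = \sqrt{\frac{10278}{119}} = \frac{3 \sqrt{135898}}{119}$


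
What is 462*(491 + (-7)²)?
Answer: 249480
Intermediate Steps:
462*(491 + (-7)²) = 462*(491 + 49) = 462*540 = 249480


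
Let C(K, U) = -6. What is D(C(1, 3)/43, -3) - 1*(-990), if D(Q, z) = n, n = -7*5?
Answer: 955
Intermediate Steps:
n = -35
D(Q, z) = -35
D(C(1, 3)/43, -3) - 1*(-990) = -35 - 1*(-990) = -35 + 990 = 955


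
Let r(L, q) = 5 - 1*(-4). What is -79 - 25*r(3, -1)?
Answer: -304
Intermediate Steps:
r(L, q) = 9 (r(L, q) = 5 + 4 = 9)
-79 - 25*r(3, -1) = -79 - 25*9 = -79 - 225 = -304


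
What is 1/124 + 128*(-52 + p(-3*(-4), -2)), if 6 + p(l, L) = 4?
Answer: -857087/124 ≈ -6912.0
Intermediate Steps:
p(l, L) = -2 (p(l, L) = -6 + 4 = -2)
1/124 + 128*(-52 + p(-3*(-4), -2)) = 1/124 + 128*(-52 - 2) = 1/124 + 128*(-54) = 1/124 - 6912 = -857087/124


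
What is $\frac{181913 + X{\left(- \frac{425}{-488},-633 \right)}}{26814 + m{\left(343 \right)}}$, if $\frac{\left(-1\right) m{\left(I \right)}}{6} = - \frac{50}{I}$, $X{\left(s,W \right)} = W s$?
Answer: $\frac{30357050017}{4488380976} \approx 6.7635$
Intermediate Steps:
$m{\left(I \right)} = \frac{300}{I}$ ($m{\left(I \right)} = - 6 \left(- \frac{50}{I}\right) = \frac{300}{I}$)
$\frac{181913 + X{\left(- \frac{425}{-488},-633 \right)}}{26814 + m{\left(343 \right)}} = \frac{181913 - 633 \left(- \frac{425}{-488}\right)}{26814 + \frac{300}{343}} = \frac{181913 - 633 \left(\left(-425\right) \left(- \frac{1}{488}\right)\right)}{26814 + 300 \cdot \frac{1}{343}} = \frac{181913 - \frac{269025}{488}}{26814 + \frac{300}{343}} = \frac{181913 - \frac{269025}{488}}{\frac{9197502}{343}} = \frac{88504519}{488} \cdot \frac{343}{9197502} = \frac{30357050017}{4488380976}$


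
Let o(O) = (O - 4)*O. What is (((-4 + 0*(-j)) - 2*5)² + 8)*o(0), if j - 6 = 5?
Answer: 0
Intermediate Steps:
j = 11 (j = 6 + 5 = 11)
o(O) = O*(-4 + O) (o(O) = (-4 + O)*O = O*(-4 + O))
(((-4 + 0*(-j)) - 2*5)² + 8)*o(0) = (((-4 + 0*(-1*11)) - 2*5)² + 8)*(0*(-4 + 0)) = (((-4 + 0*(-11)) - 10)² + 8)*(0*(-4)) = (((-4 + 0) - 10)² + 8)*0 = ((-4 - 10)² + 8)*0 = ((-14)² + 8)*0 = (196 + 8)*0 = 204*0 = 0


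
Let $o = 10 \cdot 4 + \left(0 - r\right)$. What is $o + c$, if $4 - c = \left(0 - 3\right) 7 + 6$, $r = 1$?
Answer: $58$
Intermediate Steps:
$o = 39$ ($o = 10 \cdot 4 + \left(0 - 1\right) = 40 + \left(0 - 1\right) = 40 - 1 = 39$)
$c = 19$ ($c = 4 - \left(\left(0 - 3\right) 7 + 6\right) = 4 - \left(\left(-3\right) 7 + 6\right) = 4 - \left(-21 + 6\right) = 4 - -15 = 4 + 15 = 19$)
$o + c = 39 + 19 = 58$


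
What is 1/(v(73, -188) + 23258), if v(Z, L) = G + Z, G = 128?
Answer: 1/23459 ≈ 4.2628e-5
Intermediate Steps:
v(Z, L) = 128 + Z
1/(v(73, -188) + 23258) = 1/((128 + 73) + 23258) = 1/(201 + 23258) = 1/23459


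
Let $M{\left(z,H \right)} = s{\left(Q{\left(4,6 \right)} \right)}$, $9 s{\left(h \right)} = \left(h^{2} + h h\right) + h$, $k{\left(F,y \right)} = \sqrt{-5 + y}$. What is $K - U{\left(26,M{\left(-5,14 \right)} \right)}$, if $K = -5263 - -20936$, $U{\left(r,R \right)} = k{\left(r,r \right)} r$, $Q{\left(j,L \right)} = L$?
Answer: $15673 - 26 \sqrt{21} \approx 15554.0$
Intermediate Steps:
$s{\left(h \right)} = \frac{h}{9} + \frac{2 h^{2}}{9}$ ($s{\left(h \right)} = \frac{\left(h^{2} + h h\right) + h}{9} = \frac{\left(h^{2} + h^{2}\right) + h}{9} = \frac{2 h^{2} + h}{9} = \frac{h + 2 h^{2}}{9} = \frac{h}{9} + \frac{2 h^{2}}{9}$)
$M{\left(z,H \right)} = \frac{26}{3}$ ($M{\left(z,H \right)} = \frac{1}{9} \cdot 6 \left(1 + 2 \cdot 6\right) = \frac{1}{9} \cdot 6 \left(1 + 12\right) = \frac{1}{9} \cdot 6 \cdot 13 = \frac{26}{3}$)
$U{\left(r,R \right)} = r \sqrt{-5 + r}$ ($U{\left(r,R \right)} = \sqrt{-5 + r} r = r \sqrt{-5 + r}$)
$K = 15673$ ($K = -5263 + 20936 = 15673$)
$K - U{\left(26,M{\left(-5,14 \right)} \right)} = 15673 - 26 \sqrt{-5 + 26} = 15673 - 26 \sqrt{21}$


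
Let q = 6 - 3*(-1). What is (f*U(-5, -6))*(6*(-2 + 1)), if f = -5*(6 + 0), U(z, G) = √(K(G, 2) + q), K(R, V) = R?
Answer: 180*√3 ≈ 311.77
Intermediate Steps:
q = 9 (q = 6 + 3 = 9)
U(z, G) = √(9 + G) (U(z, G) = √(G + 9) = √(9 + G))
f = -30 (f = -5*6 = -30)
(f*U(-5, -6))*(6*(-2 + 1)) = (-30*√(9 - 6))*(6*(-2 + 1)) = (-30*√3)*(6*(-1)) = -30*√3*(-6) = 180*√3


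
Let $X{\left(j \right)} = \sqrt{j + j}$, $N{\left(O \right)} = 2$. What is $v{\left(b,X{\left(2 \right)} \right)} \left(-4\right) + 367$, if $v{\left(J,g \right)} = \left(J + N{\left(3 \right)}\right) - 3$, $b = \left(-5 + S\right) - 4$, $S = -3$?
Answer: $419$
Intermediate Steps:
$X{\left(j \right)} = \sqrt{2} \sqrt{j}$ ($X{\left(j \right)} = \sqrt{2 j} = \sqrt{2} \sqrt{j}$)
$b = -12$ ($b = \left(-5 - 3\right) - 4 = -8 - 4 = -12$)
$v{\left(J,g \right)} = -1 + J$ ($v{\left(J,g \right)} = \left(J + 2\right) - 3 = \left(2 + J\right) - 3 = -1 + J$)
$v{\left(b,X{\left(2 \right)} \right)} \left(-4\right) + 367 = \left(-1 - 12\right) \left(-4\right) + 367 = \left(-13\right) \left(-4\right) + 367 = 52 + 367 = 419$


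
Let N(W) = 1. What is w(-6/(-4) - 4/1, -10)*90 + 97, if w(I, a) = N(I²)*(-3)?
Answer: -173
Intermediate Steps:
w(I, a) = -3 (w(I, a) = 1*(-3) = -3)
w(-6/(-4) - 4/1, -10)*90 + 97 = -3*90 + 97 = -270 + 97 = -173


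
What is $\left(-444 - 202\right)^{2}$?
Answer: $417316$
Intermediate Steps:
$\left(-444 - 202\right)^{2} = \left(-646\right)^{2} = 417316$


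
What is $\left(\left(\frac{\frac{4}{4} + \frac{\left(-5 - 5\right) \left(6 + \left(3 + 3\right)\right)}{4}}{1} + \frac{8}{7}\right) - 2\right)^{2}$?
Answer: $\frac{43681}{49} \approx 891.45$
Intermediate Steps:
$\left(\left(\frac{\frac{4}{4} + \frac{\left(-5 - 5\right) \left(6 + \left(3 + 3\right)\right)}{4}}{1} + \frac{8}{7}\right) - 2\right)^{2} = \left(\left(\left(4 \cdot \frac{1}{4} + - 10 \left(6 + 6\right) \frac{1}{4}\right) 1 + 8 \cdot \frac{1}{7}\right) - 2\right)^{2} = \left(\left(\left(1 + \left(-10\right) 12 \cdot \frac{1}{4}\right) 1 + \frac{8}{7}\right) - 2\right)^{2} = \left(\left(\left(1 - 30\right) 1 + \frac{8}{7}\right) - 2\right)^{2} = \left(\left(\left(-29\right) 1 + \frac{8}{7}\right) - 2\right)^{2} = \left(\left(-29 + \frac{8}{7}\right) - 2\right)^{2} = \left(- \frac{195}{7} - 2\right)^{2} = \left(- \frac{209}{7}\right)^{2} = \frac{43681}{49}$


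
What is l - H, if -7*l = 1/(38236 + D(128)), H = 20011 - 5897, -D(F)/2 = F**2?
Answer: -540227465/38276 ≈ -14114.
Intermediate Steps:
D(F) = -2*F**2
H = 14114
l = -1/38276 (l = -1/(7*(38236 - 2*128**2)) = -1/(7*(38236 - 2*16384)) = -1/(7*(38236 - 32768)) = -1/7/5468 = -1/7*1/5468 = -1/38276 ≈ -2.6126e-5)
l - H = -1/38276 - 1*14114 = -1/38276 - 14114 = -540227465/38276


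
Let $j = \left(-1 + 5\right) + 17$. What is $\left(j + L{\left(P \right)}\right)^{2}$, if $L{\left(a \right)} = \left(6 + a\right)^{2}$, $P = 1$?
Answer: $4900$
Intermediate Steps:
$j = 21$ ($j = 4 + 17 = 21$)
$\left(j + L{\left(P \right)}\right)^{2} = \left(21 + \left(6 + 1\right)^{2}\right)^{2} = \left(21 + 7^{2}\right)^{2} = \left(21 + 49\right)^{2} = 70^{2} = 4900$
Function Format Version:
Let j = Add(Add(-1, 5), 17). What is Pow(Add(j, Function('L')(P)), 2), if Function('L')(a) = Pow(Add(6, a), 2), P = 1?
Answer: 4900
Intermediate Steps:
j = 21 (j = Add(4, 17) = 21)
Pow(Add(j, Function('L')(P)), 2) = Pow(Add(21, Pow(Add(6, 1), 2)), 2) = Pow(Add(21, Pow(7, 2)), 2) = Pow(Add(21, 49), 2) = Pow(70, 2) = 4900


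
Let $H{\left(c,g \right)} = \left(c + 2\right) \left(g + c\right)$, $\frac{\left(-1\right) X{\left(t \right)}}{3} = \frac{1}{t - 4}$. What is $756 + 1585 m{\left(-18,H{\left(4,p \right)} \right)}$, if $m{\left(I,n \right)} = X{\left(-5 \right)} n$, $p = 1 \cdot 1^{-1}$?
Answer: $16606$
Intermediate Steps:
$p = 1$ ($p = 1 \cdot 1 = 1$)
$X{\left(t \right)} = - \frac{3}{-4 + t}$ ($X{\left(t \right)} = - \frac{3}{t - 4} = - \frac{3}{-4 + t}$)
$H{\left(c,g \right)} = \left(2 + c\right) \left(c + g\right)$
$m{\left(I,n \right)} = \frac{n}{3}$ ($m{\left(I,n \right)} = - \frac{3}{-4 - 5} n = - \frac{3}{-9} n = \left(-3\right) \left(- \frac{1}{9}\right) n = \frac{n}{3}$)
$756 + 1585 m{\left(-18,H{\left(4,p \right)} \right)} = 756 + 1585 \frac{4^{2} + 2 \cdot 4 + 2 \cdot 1 + 4 \cdot 1}{3} = 756 + 1585 \frac{16 + 8 + 2 + 4}{3} = 756 + 1585 \cdot \frac{1}{3} \cdot 30 = 756 + 1585 \cdot 10 = 756 + 15850 = 16606$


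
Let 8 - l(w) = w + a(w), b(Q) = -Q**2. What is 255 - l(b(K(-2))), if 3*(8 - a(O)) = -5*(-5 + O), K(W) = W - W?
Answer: 740/3 ≈ 246.67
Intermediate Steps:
K(W) = 0
a(O) = -1/3 + 5*O/3 (a(O) = 8 - (-5)*(-5 + O)/3 = 8 - (25 - 5*O)/3 = 8 + (-25/3 + 5*O/3) = -1/3 + 5*O/3)
l(w) = 25/3 - 8*w/3 (l(w) = 8 - (w + (-1/3 + 5*w/3)) = 8 - (-1/3 + 8*w/3) = 8 + (1/3 - 8*w/3) = 25/3 - 8*w/3)
255 - l(b(K(-2))) = 255 - (25/3 - (-8)*0**2/3) = 255 - (25/3 - (-8)*0/3) = 255 - (25/3 - 8/3*0) = 255 - (25/3 + 0) = 255 - 1*25/3 = 255 - 25/3 = 740/3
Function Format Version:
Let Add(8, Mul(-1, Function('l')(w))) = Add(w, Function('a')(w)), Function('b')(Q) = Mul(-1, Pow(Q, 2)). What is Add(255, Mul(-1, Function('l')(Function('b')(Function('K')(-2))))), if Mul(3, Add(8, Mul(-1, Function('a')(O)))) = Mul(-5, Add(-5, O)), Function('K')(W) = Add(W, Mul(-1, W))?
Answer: Rational(740, 3) ≈ 246.67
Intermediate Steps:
Function('K')(W) = 0
Function('a')(O) = Add(Rational(-1, 3), Mul(Rational(5, 3), O)) (Function('a')(O) = Add(8, Mul(Rational(-1, 3), Mul(-5, Add(-5, O)))) = Add(8, Mul(Rational(-1, 3), Add(25, Mul(-5, O)))) = Add(8, Add(Rational(-25, 3), Mul(Rational(5, 3), O))) = Add(Rational(-1, 3), Mul(Rational(5, 3), O)))
Function('l')(w) = Add(Rational(25, 3), Mul(Rational(-8, 3), w)) (Function('l')(w) = Add(8, Mul(-1, Add(w, Add(Rational(-1, 3), Mul(Rational(5, 3), w))))) = Add(8, Mul(-1, Add(Rational(-1, 3), Mul(Rational(8, 3), w)))) = Add(8, Add(Rational(1, 3), Mul(Rational(-8, 3), w))) = Add(Rational(25, 3), Mul(Rational(-8, 3), w)))
Add(255, Mul(-1, Function('l')(Function('b')(Function('K')(-2))))) = Add(255, Mul(-1, Add(Rational(25, 3), Mul(Rational(-8, 3), Mul(-1, Pow(0, 2)))))) = Add(255, Mul(-1, Add(Rational(25, 3), Mul(Rational(-8, 3), Mul(-1, 0))))) = Add(255, Mul(-1, Add(Rational(25, 3), Mul(Rational(-8, 3), 0)))) = Add(255, Mul(-1, Add(Rational(25, 3), 0))) = Add(255, Mul(-1, Rational(25, 3))) = Add(255, Rational(-25, 3)) = Rational(740, 3)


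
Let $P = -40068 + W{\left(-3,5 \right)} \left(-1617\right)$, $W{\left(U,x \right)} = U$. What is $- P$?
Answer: $35217$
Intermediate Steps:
$P = -35217$ ($P = -40068 - -4851 = -40068 + 4851 = -35217$)
$- P = \left(-1\right) \left(-35217\right) = 35217$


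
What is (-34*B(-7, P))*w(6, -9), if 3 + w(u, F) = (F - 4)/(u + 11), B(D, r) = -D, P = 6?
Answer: 896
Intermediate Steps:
w(u, F) = -3 + (-4 + F)/(11 + u) (w(u, F) = -3 + (F - 4)/(u + 11) = -3 + (-4 + F)/(11 + u))
(-34*B(-7, P))*w(6, -9) = (-(-34)*(-7))*((-37 - 9 - 3*6)/(11 + 6)) = (-34*7)*((-37 - 9 - 18)/17) = -14*(-64) = -238*(-64/17) = 896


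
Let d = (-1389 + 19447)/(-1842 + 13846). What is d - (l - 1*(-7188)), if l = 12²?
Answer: -43997635/6002 ≈ -7330.5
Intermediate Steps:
l = 144
d = 9029/6002 (d = 18058/12004 = 18058*(1/12004) = 9029/6002 ≈ 1.5043)
d - (l - 1*(-7188)) = 9029/6002 - (144 - 1*(-7188)) = 9029/6002 - (144 + 7188) = 9029/6002 - 1*7332 = 9029/6002 - 7332 = -43997635/6002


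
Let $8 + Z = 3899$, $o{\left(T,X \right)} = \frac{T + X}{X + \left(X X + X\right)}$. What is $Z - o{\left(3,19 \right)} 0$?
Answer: $3891$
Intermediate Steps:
$o{\left(T,X \right)} = \frac{T + X}{X^{2} + 2 X}$ ($o{\left(T,X \right)} = \frac{T + X}{X + \left(X^{2} + X\right)} = \frac{T + X}{X + \left(X + X^{2}\right)} = \frac{T + X}{X^{2} + 2 X}$)
$Z = 3891$ ($Z = -8 + 3899 = 3891$)
$Z - o{\left(3,19 \right)} 0 = 3891 - \frac{3 + 19}{19 \left(2 + 19\right)} 0 = 3891 - \frac{1}{19} \cdot \frac{1}{21} \cdot 22 \cdot 0 = 3891 - \frac{22}{399} \cdot 0 = 3891 - 0 = 3891 + 0 = 3891$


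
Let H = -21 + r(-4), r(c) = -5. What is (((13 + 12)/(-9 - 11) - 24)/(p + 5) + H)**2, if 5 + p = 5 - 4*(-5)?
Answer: 7295401/10000 ≈ 729.54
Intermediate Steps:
p = 20 (p = -5 + (5 - 4*(-5)) = -5 + (5 + 20) = -5 + 25 = 20)
H = -26 (H = -21 - 5 = -26)
(((13 + 12)/(-9 - 11) - 24)/(p + 5) + H)**2 = (((13 + 12)/(-9 - 11) - 24)/(20 + 5) - 26)**2 = ((25/(-20) - 24)/25 - 26)**2 = ((25*(-1/20) - 24)*(1/25) - 26)**2 = ((-5/4 - 24)*(1/25) - 26)**2 = (-101/4*1/25 - 26)**2 = (-101/100 - 26)**2 = (-2701/100)**2 = 7295401/10000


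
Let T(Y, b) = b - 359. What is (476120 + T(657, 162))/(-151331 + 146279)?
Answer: -158641/1684 ≈ -94.205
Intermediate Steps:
T(Y, b) = -359 + b
(476120 + T(657, 162))/(-151331 + 146279) = (476120 + (-359 + 162))/(-151331 + 146279) = (476120 - 197)/(-5052) = 475923*(-1/5052) = -158641/1684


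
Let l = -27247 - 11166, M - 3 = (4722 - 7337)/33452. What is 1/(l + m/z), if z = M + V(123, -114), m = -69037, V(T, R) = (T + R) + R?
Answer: -3414719/128860175223 ≈ -2.6499e-5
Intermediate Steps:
V(T, R) = T + 2*R (V(T, R) = (R + T) + R = T + 2*R)
M = 97741/33452 (M = 3 + (4722 - 7337)/33452 = 3 - 2615*1/33452 = 3 - 2615/33452 = 97741/33452 ≈ 2.9218)
z = -3414719/33452 (z = 97741/33452 + (123 + 2*(-114)) = 97741/33452 + (123 - 228) = 97741/33452 - 105 = -3414719/33452 ≈ -102.08)
l = -38413
1/(l + m/z) = 1/(-38413 - 69037/(-3414719/33452)) = 1/(-38413 - 69037*(-33452/3414719)) = 1/(-38413 + 2309425724/3414719) = 1/(-128860175223/3414719) = -3414719/128860175223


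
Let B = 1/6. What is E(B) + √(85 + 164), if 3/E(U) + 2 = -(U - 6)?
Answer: 18/23 + √249 ≈ 16.562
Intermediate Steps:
B = ⅙ ≈ 0.16667
E(U) = 3/(4 - U) (E(U) = 3/(-2 - (U - 6)) = 3/(-2 - (-6 + U)) = 3/(-2 + (6 - U)) = 3/(4 - U))
E(B) + √(85 + 164) = -3/(-4 + ⅙) + √(85 + 164) = -3/(-23/6) + √249 = -3*(-6/23) + √249 = 18/23 + √249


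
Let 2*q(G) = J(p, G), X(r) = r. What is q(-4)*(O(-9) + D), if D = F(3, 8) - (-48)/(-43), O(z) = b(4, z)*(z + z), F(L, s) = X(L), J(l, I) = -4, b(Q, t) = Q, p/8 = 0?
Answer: 6030/43 ≈ 140.23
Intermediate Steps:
p = 0 (p = 8*0 = 0)
F(L, s) = L
O(z) = 8*z (O(z) = 4*(z + z) = 4*(2*z) = 8*z)
q(G) = -2 (q(G) = (½)*(-4) = -2)
D = 81/43 (D = 3 - (-48)/(-43) = 3 - (-48)*(-1)/43 = 3 - 1*48/43 = 3 - 48/43 = 81/43 ≈ 1.8837)
q(-4)*(O(-9) + D) = -2*(8*(-9) + 81/43) = -2*(-72 + 81/43) = -2*(-3015/43) = 6030/43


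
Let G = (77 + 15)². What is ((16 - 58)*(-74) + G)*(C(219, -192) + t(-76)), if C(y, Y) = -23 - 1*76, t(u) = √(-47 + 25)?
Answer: -1145628 + 11572*I*√22 ≈ -1.1456e+6 + 54278.0*I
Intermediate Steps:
G = 8464 (G = 92² = 8464)
t(u) = I*√22 (t(u) = √(-22) = I*√22)
C(y, Y) = -99 (C(y, Y) = -23 - 76 = -99)
((16 - 58)*(-74) + G)*(C(219, -192) + t(-76)) = ((16 - 58)*(-74) + 8464)*(-99 + I*√22) = (-42*(-74) + 8464)*(-99 + I*√22) = (3108 + 8464)*(-99 + I*√22) = 11572*(-99 + I*√22) = -1145628 + 11572*I*√22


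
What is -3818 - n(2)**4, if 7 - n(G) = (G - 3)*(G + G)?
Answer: -18459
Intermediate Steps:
n(G) = 7 - 2*G*(-3 + G) (n(G) = 7 - (G - 3)*(G + G) = 7 - (-3 + G)*2*G = 7 - 2*G*(-3 + G))
-3818 - n(2)**4 = -3818 - (7 - 2*2**2 + 6*2)**4 = -3818 - (7 - 2*4 + 12)**4 = -3818 - (7 - 8 + 12)**4 = -3818 - 1*11**4 = -3818 - 1*14641 = -3818 - 14641 = -18459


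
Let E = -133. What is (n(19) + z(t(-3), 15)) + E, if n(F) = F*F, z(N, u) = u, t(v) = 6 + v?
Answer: 243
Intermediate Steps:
n(F) = F**2
(n(19) + z(t(-3), 15)) + E = (19**2 + 15) - 133 = (361 + 15) - 133 = 376 - 133 = 243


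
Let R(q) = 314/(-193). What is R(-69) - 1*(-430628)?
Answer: 83110890/193 ≈ 4.3063e+5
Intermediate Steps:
R(q) = -314/193 (R(q) = 314*(-1/193) = -314/193)
R(-69) - 1*(-430628) = -314/193 - 1*(-430628) = -314/193 + 430628 = 83110890/193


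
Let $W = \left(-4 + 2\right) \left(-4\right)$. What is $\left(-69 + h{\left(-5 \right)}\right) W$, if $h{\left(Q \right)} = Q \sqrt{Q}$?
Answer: $-552 - 40 i \sqrt{5} \approx -552.0 - 89.443 i$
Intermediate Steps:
$W = 8$ ($W = \left(-2\right) \left(-4\right) = 8$)
$h{\left(Q \right)} = Q^{\frac{3}{2}}$
$\left(-69 + h{\left(-5 \right)}\right) W = \left(-69 + \left(-5\right)^{\frac{3}{2}}\right) 8 = \left(-69 - 5 i \sqrt{5}\right) 8 = -552 - 40 i \sqrt{5}$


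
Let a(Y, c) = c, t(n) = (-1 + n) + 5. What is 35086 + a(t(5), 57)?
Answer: 35143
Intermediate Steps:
t(n) = 4 + n
35086 + a(t(5), 57) = 35086 + 57 = 35143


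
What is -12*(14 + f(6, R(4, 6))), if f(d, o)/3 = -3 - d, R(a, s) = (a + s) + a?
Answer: 156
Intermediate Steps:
R(a, s) = s + 2*a
f(d, o) = -9 - 3*d (f(d, o) = 3*(-3 - d) = -9 - 3*d)
-12*(14 + f(6, R(4, 6))) = -12*(14 + (-9 - 3*6)) = -12*(14 + (-9 - 18)) = -12*(14 - 27) = -12*(-13) = 156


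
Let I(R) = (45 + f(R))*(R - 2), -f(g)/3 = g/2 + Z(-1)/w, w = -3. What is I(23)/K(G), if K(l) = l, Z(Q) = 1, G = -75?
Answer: -161/50 ≈ -3.2200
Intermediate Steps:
f(g) = 1 - 3*g/2 (f(g) = -3*(g/2 + 1/(-3)) = -3*(g*(½) + 1*(-⅓)) = -3*(g/2 - ⅓) = -3*(-⅓ + g/2) = 1 - 3*g/2)
I(R) = (-2 + R)*(46 - 3*R/2) (I(R) = (45 + (1 - 3*R/2))*(R - 2) = (46 - 3*R/2)*(-2 + R) = (-2 + R)*(46 - 3*R/2))
I(23)/K(G) = (-92 + 49*23 - 3/2*23²)/(-75) = (-92 + 1127 - 3/2*529)*(-1/75) = (-92 + 1127 - 1587/2)*(-1/75) = (483/2)*(-1/75) = -161/50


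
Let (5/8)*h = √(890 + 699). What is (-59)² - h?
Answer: 3481 - 8*√1589/5 ≈ 3417.2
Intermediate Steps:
h = 8*√1589/5 (h = 8*√(890 + 699)/5 = 8*√1589/5 ≈ 63.780)
(-59)² - h = (-59)² - 8*√1589/5 = 3481 - 8*√1589/5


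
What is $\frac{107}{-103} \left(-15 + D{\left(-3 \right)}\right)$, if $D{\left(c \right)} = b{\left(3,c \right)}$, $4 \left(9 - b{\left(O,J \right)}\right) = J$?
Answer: $\frac{2247}{412} \approx 5.4539$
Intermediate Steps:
$b{\left(O,J \right)} = 9 - \frac{J}{4}$
$D{\left(c \right)} = 9 - \frac{c}{4}$
$\frac{107}{-103} \left(-15 + D{\left(-3 \right)}\right) = \frac{107}{-103} \left(-15 + \left(9 - - \frac{3}{4}\right)\right) = 107 \left(- \frac{1}{103}\right) \left(-15 + \left(9 + \frac{3}{4}\right)\right) = - \frac{107 \left(-15 + \frac{39}{4}\right)}{103} = \left(- \frac{107}{103}\right) \left(- \frac{21}{4}\right) = \frac{2247}{412}$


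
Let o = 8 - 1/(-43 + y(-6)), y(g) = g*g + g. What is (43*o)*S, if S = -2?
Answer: -9030/13 ≈ -694.62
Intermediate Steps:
y(g) = g + g² (y(g) = g² + g = g + g²)
o = 105/13 (o = 8 - 1/(-43 - 6*(1 - 6)) = 8 - 1/(-43 - 6*(-5)) = 8 - 1/(-43 + 30) = 8 - 1/(-13) = 8 - 1*(-1/13) = 8 + 1/13 = 105/13 ≈ 8.0769)
(43*o)*S = (43*(105/13))*(-2) = (4515/13)*(-2) = -9030/13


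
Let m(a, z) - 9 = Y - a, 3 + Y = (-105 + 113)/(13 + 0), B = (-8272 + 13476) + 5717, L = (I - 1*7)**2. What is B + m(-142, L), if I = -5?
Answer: 143905/13 ≈ 11070.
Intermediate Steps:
L = 144 (L = (-5 - 1*7)**2 = (-5 - 7)**2 = (-12)**2 = 144)
B = 10921 (B = 5204 + 5717 = 10921)
Y = -31/13 (Y = -3 + (-105 + 113)/(13 + 0) = -3 + 8/13 = -31/13 ≈ -2.3846)
m(a, z) = 86/13 - a (m(a, z) = 9 + (-31/13 - a) = 86/13 - a)
B + m(-142, L) = 10921 + (86/13 - 1*(-142)) = 10921 + (86/13 + 142) = 10921 + 1932/13 = 143905/13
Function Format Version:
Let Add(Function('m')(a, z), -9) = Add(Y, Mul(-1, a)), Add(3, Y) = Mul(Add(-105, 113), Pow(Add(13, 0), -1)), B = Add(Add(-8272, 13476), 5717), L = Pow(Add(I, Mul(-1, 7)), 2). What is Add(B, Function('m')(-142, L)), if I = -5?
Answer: Rational(143905, 13) ≈ 11070.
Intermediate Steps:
L = 144 (L = Pow(Add(-5, Mul(-1, 7)), 2) = Pow(Add(-5, -7), 2) = Pow(-12, 2) = 144)
B = 10921 (B = Add(5204, 5717) = 10921)
Y = Rational(-31, 13) (Y = Add(-3, Mul(Add(-105, 113), Pow(Add(13, 0), -1))) = Add(-3, Mul(8, Pow(13, -1))) = Add(-3, Mul(8, Rational(1, 13))) = Add(-3, Rational(8, 13)) = Rational(-31, 13) ≈ -2.3846)
Function('m')(a, z) = Add(Rational(86, 13), Mul(-1, a)) (Function('m')(a, z) = Add(9, Add(Rational(-31, 13), Mul(-1, a))) = Add(Rational(86, 13), Mul(-1, a)))
Add(B, Function('m')(-142, L)) = Add(10921, Add(Rational(86, 13), Mul(-1, -142))) = Add(10921, Add(Rational(86, 13), 142)) = Add(10921, Rational(1932, 13)) = Rational(143905, 13)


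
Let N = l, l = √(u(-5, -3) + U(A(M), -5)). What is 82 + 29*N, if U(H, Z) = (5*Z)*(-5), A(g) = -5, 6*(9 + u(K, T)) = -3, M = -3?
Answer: 82 + 29*√462/2 ≈ 393.67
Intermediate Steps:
u(K, T) = -19/2 (u(K, T) = -9 + (⅙)*(-3) = -9 - ½ = -19/2)
U(H, Z) = -25*Z
l = √462/2 (l = √(-19/2 - 25*(-5)) = √(-19/2 + 125) = √(231/2) = √462/2 ≈ 10.747)
N = √462/2 ≈ 10.747
82 + 29*N = 82 + 29*(√462/2) = 82 + 29*√462/2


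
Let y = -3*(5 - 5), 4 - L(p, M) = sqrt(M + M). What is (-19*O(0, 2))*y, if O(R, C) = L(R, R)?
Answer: 0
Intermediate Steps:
L(p, M) = 4 - sqrt(2)*sqrt(M) (L(p, M) = 4 - sqrt(M + M) = 4 - sqrt(2*M) = 4 - sqrt(2)*sqrt(M))
O(R, C) = 4 - sqrt(2)*sqrt(R)
y = 0 (y = -3*0 = 0)
(-19*O(0, 2))*y = -19*(4 - sqrt(2)*sqrt(0))*0 = -19*(4 - 1*sqrt(2)*0)*0 = -19*(4 + 0)*0 = -19*4*0 = -76*0 = 0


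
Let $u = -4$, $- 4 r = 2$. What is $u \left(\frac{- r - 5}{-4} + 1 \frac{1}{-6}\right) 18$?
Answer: $-69$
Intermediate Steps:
$r = - \frac{1}{2}$ ($r = \left(- \frac{1}{4}\right) 2 = - \frac{1}{2} \approx -0.5$)
$u \left(\frac{- r - 5}{-4} + 1 \frac{1}{-6}\right) 18 = - 4 \left(\frac{\left(-1\right) \left(- \frac{1}{2}\right) - 5}{-4} + 1 \frac{1}{-6}\right) 18 = - 4 \left(\left(\frac{1}{2} - 5\right) \left(- \frac{1}{4}\right) + 1 \left(- \frac{1}{6}\right)\right) 18 = - 4 \left(\left(- \frac{9}{2}\right) \left(- \frac{1}{4}\right) - \frac{1}{6}\right) 18 = - 4 \left(\frac{9}{8} - \frac{1}{6}\right) 18 = \left(-4\right) \frac{23}{24} \cdot 18 = \left(- \frac{23}{6}\right) 18 = -69$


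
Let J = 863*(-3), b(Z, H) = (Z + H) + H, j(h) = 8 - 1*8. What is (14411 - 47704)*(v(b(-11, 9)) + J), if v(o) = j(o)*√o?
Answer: 86195577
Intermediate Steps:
j(h) = 0 (j(h) = 8 - 8 = 0)
b(Z, H) = Z + 2*H (b(Z, H) = (H + Z) + H = Z + 2*H)
v(o) = 0 (v(o) = 0*√o = 0)
J = -2589
(14411 - 47704)*(v(b(-11, 9)) + J) = (14411 - 47704)*(0 - 2589) = -33293*(-2589) = 86195577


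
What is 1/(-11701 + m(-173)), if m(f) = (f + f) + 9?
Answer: -1/12038 ≈ -8.3070e-5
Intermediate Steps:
m(f) = 9 + 2*f (m(f) = 2*f + 9 = 9 + 2*f)
1/(-11701 + m(-173)) = 1/(-11701 + (9 + 2*(-173))) = 1/(-11701 + (9 - 346)) = 1/(-11701 - 337) = 1/(-12038) = -1/12038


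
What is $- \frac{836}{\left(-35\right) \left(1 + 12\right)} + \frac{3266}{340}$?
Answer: $\frac{177027}{15470} \approx 11.443$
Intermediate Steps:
$- \frac{836}{\left(-35\right) \left(1 + 12\right)} + \frac{3266}{340} = - \frac{836}{\left(-35\right) 13} + 3266 \cdot \frac{1}{340} = - \frac{836}{-455} + \frac{1633}{170} = \left(-836\right) \left(- \frac{1}{455}\right) + \frac{1633}{170} = \frac{836}{455} + \frac{1633}{170} = \frac{177027}{15470}$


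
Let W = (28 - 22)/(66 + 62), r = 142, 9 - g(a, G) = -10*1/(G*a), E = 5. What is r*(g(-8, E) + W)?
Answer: 39973/32 ≈ 1249.2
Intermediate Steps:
g(a, G) = 9 + 10/(G*a) (g(a, G) = 9 - (-10)/(a*G) = 9 - (-10)/(G*a) = 9 + 10/(G*a))
W = 3/64 (W = 6/128 = 6*(1/128) = 3/64 ≈ 0.046875)
r*(g(-8, E) + W) = 142*((9 + 10/(5*(-8))) + 3/64) = 142*((9 + 10*(1/5)*(-1/8)) + 3/64) = 142*((9 - 1/4) + 3/64) = 142*(35/4 + 3/64) = 142*(563/64) = 39973/32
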